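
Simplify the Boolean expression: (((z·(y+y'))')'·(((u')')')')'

(((z·(y+y'))')'·(((u')')')')'
= ((z')'·(((u')')')')'   [complement / identity]
= z'+((u')')'   [De Morgan]
= z'+u'   [double negation]

z'+u'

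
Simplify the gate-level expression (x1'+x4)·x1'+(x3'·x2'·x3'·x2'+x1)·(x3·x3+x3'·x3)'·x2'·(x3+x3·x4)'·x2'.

x1'+x3'·x2'

(x1'+x4)·x1'+(x3'·x2'·x3'·x2'+x1)·(x3·x3+x3'·x3)'·x2'·(x3+x3·x4)'·x2'
= (x1'+x4)·x1'+(x3'·x2'·x3'·x2'+x1)·(x3·x3+x3'·x3)'·x2'·x3'·x2'   (absorption)
= (x1'+x4)·x1'+(x3'·x2'·x3'·x2'+x1)·x3'·x2'·x3'·x2'   (distribution)
= (x1'+x4)·x1'+x3'·x2'·x3'·x2'   (absorption)
= (x1'+x4)·x1'+x3'·x2'   (idempotence)
= x1'+x3'·x2'   (absorption)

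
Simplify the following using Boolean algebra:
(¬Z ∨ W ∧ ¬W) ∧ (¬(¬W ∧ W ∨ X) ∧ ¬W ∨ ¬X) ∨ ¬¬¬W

¬Z ∧ ¬X ∨ ¬W

(¬Z ∨ W ∧ ¬W) ∧ (¬(¬W ∧ W ∨ X) ∧ ¬W ∨ ¬X) ∨ ¬¬¬W
= ¬Z ∧ (¬(¬W ∧ W ∨ X) ∧ ¬W ∨ ¬X) ∨ ¬¬¬W   — complement / identity
= ¬Z ∧ (¬X ∧ ¬W ∨ ¬X) ∨ ¬¬¬W   — complement / identity
= ¬Z ∧ ¬X ∨ ¬¬¬W   — absorption
= ¬Z ∧ ¬X ∨ ¬W   — double negation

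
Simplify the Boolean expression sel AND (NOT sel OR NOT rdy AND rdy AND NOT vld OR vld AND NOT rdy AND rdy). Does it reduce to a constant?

FALSE

sel AND (NOT sel OR NOT rdy AND rdy AND NOT vld OR vld AND NOT rdy AND rdy)
= sel AND (NOT sel OR NOT rdy AND rdy)   [distribution]
= sel AND NOT sel   [complement / identity]
= FALSE   [complement]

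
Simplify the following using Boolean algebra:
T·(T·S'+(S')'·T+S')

T·(T·S'+(S')'·T+S')
= T·(T·S'+S·T+S')   [double negation]
= T·(T+S')   [distribution]
= T   [absorption]

T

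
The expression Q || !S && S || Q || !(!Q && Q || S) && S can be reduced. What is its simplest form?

Q || !S && S || Q || !(!Q && Q || S) && S
= Q || !S && S || Q || !S && S   — complement / identity
= Q || !S && S   — idempotence
= Q   — complement / identity

Q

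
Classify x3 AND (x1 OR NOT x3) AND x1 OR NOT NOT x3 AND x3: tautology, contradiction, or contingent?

x3 AND (x1 OR NOT x3) AND x1 OR NOT NOT x3 AND x3
= x3 AND x1 OR NOT NOT x3 AND x3
= x3 AND x1 OR x3 AND x3
= x3 AND x1 OR x3
= x3
This depends on x3, so it is not a constant.

contingent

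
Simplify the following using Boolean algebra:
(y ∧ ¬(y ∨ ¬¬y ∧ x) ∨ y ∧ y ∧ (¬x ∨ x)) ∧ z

y ∧ z

(y ∧ ¬(y ∨ ¬¬y ∧ x) ∨ y ∧ y ∧ (¬x ∨ x)) ∧ z
= (y ∧ ¬(y ∨ y ∧ x) ∨ y ∧ y ∧ (¬x ∨ x)) ∧ z   [double negation]
= (y ∧ ¬(y ∨ y ∧ x) ∨ y ∧ y) ∧ z   [complement / identity]
= (y ∧ ¬y ∨ y ∧ y) ∧ z   [absorption]
= y ∧ z   [distribution]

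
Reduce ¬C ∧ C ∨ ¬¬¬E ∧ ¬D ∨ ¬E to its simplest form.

¬C ∧ C ∨ ¬¬¬E ∧ ¬D ∨ ¬E
= ¬C ∧ C ∨ ¬E ∧ ¬D ∨ ¬E   [double negation]
= ¬E ∧ ¬D ∨ ¬E   [complement / identity]
= ¬E   [absorption]

¬E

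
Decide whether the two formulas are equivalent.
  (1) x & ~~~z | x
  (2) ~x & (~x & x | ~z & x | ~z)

E1: x & ~~~z | x
    = x & ~z | x
    = x
E2: ~x & (~x & x | ~z & x | ~z)
    = ~x & (~z & x | ~z)
    = ~x & ~z
These differ: at x=1, z=0, E1 = 1 but E2 = 0.

No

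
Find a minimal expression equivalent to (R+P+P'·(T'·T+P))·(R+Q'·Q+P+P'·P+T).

(R+P+P'·(T'·T+P))·(R+Q'·Q+P+P'·P+T)
= (R+P+P'·P)·(R+Q'·Q+P+P'·P+T)
= (R+P+P'·P)·(R+P+P'·P+T)
= R+P+P'·P
= R+P

R+P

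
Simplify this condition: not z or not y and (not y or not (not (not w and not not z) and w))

not z or not y

not z or not y and (not y or not (not (not w and not not z) and w))
= not z or not y and (not y or not ((w or not z) and w))   [De Morgan]
= not z or not y and (not y or not w)   [absorption]
= not z or not y   [absorption]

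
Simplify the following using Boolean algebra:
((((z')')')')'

z'

((((z')')')')'
= ((z')')'
= z'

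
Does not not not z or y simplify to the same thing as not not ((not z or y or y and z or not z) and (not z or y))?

E1: not not not z or y
    = not z or y   — double negation
E2: not not ((not z or y or y and z or not z) and (not z or y))
    = not not ((not z or y or not z) and (not z or y))   — absorption
    = not not (not z or y)   — absorption
    = not z or y   — double negation
Both reduce to not z or y, so they are equivalent.

Yes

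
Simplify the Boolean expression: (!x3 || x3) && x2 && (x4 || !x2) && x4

(!x3 || x3) && x2 && (x4 || !x2) && x4
= (!x3 || x3) && x2 && x4   — absorption
= x2 && x4   — complement / identity

x2 && x4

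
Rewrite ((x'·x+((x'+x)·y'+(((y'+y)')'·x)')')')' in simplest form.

y·x

((x'·x+((x'+x)·y'+(((y'+y)')'·x)')')')'
= ((((x'+x)·y'+(((y'+y)')'·x)')')')'   [complement / identity]
= ((((x'+x)·y'+((y'+y)·x)')')')'   [double negation]
= ((x'+x)·y'+((y'+y)·x)')'   [double negation]
= (y'+((y'+y)·x)')'   [complement / identity]
= (y'+x')'   [complement / identity]
= y·x   [De Morgan]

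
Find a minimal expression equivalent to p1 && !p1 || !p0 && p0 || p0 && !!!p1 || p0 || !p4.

p0 || !p4

p1 && !p1 || !p0 && p0 || p0 && !!!p1 || p0 || !p4
= !p0 && p0 || p0 && !!!p1 || p0 || !p4   [complement / identity]
= !p0 && p0 || p0 && !p1 || p0 || !p4   [double negation]
= p0 && !p1 || p0 || !p4   [complement / identity]
= p0 || !p4   [absorption]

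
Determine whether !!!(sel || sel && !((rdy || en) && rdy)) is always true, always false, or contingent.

contingent

!!!(sel || sel && !((rdy || en) && rdy))
= !!!(sel || sel && !rdy)   — absorption
= !(sel || sel && !rdy)   — double negation
= !sel   — absorption
This depends on sel, so it is not a constant.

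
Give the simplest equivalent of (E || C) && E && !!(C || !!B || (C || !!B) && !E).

E && (C || B)

(E || C) && E && !!(C || !!B || (C || !!B) && !E)
= E && !!(C || !!B || (C || !!B) && !E)   (absorption)
= E && !!(C || !!B)   (absorption)
= E && !!(C || B)   (double negation)
= E && (C || B)   (double negation)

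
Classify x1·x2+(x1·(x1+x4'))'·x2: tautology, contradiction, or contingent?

contingent

x1·x2+(x1·(x1+x4'))'·x2
= x1·x2+x1'·x2   (absorption)
= x2   (distribution)
This depends on x2, so it is not a constant.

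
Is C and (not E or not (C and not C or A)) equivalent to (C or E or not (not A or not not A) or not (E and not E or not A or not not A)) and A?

No

E1: C and (not E or not (C and not C or A))
    = C and (not E or not A)   — complement / identity
E2: (C or E or not (not A or not not A) or not (E and not E or not A or not not A)) and A
    = (C or E or not (not A or not not A) or not (not A or not not A)) and A   — complement / identity
    = (C or E or not (not A or not not A)) and A   — idempotence
    = (C or E or A and not A) and A   — De Morgan
    = (C or E) and A   — complement / identity
These differ: at A=0, C=1, E=1, E1 = 1 but E2 = 0.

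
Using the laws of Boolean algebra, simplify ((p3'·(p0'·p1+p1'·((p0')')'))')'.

p3'·p0'

((p3'·(p0'·p1+p1'·((p0')')'))')'
= ((p3'·(p0'·p1+p1'·p0'))')'   (double negation)
= p3'·(p0'·p1+p1'·p0')   (double negation)
= p3'·p0'   (distribution)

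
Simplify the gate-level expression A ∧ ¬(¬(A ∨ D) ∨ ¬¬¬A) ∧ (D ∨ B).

A ∧ ¬(¬(A ∨ D) ∨ ¬¬¬A) ∧ (D ∨ B)
= A ∧ ¬(¬(A ∨ D) ∨ ¬A) ∧ (D ∨ B)
= A ∧ (A ∨ D) ∧ A ∧ (D ∨ B)
= A ∧ A ∧ (D ∨ B)
= A ∧ (D ∨ B)

A ∧ (D ∨ B)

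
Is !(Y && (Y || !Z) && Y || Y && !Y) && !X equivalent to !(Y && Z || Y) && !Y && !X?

Yes

E1: !(Y && (Y || !Z) && Y || Y && !Y) && !X
    = !(Y && Y || Y && !Y) && !X   (absorption)
    = !Y && !X   (distribution)
E2: !(Y && Z || Y) && !Y && !X
    = !Y && !Y && !X   (absorption)
    = !Y && !X   (idempotence)
Both reduce to !Y && !X, so they are equivalent.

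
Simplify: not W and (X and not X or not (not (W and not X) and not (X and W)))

not W and (X and not X or not (not (W and not X) and not (X and W)))
= not W and (X and not X or W and not X or X and W)   [De Morgan]
= not W and (W and not X or X and W)   [complement / identity]
= not W and W   [distribution]
= False   [complement]

False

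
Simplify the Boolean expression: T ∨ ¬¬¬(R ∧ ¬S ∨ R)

T ∨ ¬¬¬(R ∧ ¬S ∨ R)
= T ∨ ¬(R ∧ ¬S ∨ R)
= T ∨ ¬R

T ∨ ¬R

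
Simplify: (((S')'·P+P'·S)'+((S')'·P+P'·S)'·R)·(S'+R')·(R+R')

S'

(((S')'·P+P'·S)'+((S')'·P+P'·S)'·R)·(S'+R')·(R+R')
= ((S')'·P+P'·S)'·(S'+R')·(R+R')   — absorption
= ((S')'·P+P'·S)'·(S'+R')   — complement / identity
= (S·P+P'·S)'·(S'+R')   — double negation
= S'·(S'+R')   — distribution
= S'   — absorption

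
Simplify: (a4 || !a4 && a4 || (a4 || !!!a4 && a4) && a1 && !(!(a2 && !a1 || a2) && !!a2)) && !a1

a4 && !a1

(a4 || !a4 && a4 || (a4 || !!!a4 && a4) && a1 && !(!(a2 && !a1 || a2) && !!a2)) && !a1
= (a4 || !a4 && a4 || (a4 || !!!a4 && a4) && a1 && (a2 && !a1 || a2 || !a2)) && !a1   (De Morgan)
= (a4 || !a4 && a4 || (a4 || !a4 && a4) && a1 && (a2 && !a1 || a2 || !a2)) && !a1   (double negation)
= (a4 || !a4 && a4 || (a4 || !a4 && a4) && a1 && (a2 || !a2)) && !a1   (absorption)
= (a4 || !a4 && a4 || (a4 || !a4 && a4) && a1) && !a1   (complement / identity)
= (a4 || !a4 && a4) && !a1   (absorption)
= a4 && !a1   (complement / identity)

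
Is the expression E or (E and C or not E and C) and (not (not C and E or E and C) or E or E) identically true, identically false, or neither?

neither

E or (E and C or not E and C) and (not (not C and E or E and C) or E or E)
= E or (E and C or not E and C) and (not (not C and E or E and C) or E)   (idempotence)
= E or (E and C or not E and C) and (not E or E)   (distribution)
= E or E and C or not E and C   (complement / identity)
= E or C   (distribution)
This depends on C, E, so it is not a constant.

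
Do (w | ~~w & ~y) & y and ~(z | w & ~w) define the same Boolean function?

E1: (w | ~~w & ~y) & y
    = (w | w & ~y) & y   — double negation
    = w & y   — absorption
E2: ~(z | w & ~w)
    = ~z   — complement / identity
These differ: at w=0, y=0, z=0, E1 = 0 but E2 = 1.

No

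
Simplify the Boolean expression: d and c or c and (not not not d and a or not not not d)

d and c or c and (not not not d and a or not not not d)
= d and c or c and (not d and a or not not not d)
= d and c or c and (not d and a or not d)
= d and c or c and not d
= c

c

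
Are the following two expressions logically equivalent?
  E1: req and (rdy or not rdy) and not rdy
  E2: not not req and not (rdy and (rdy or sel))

E1: req and (rdy or not rdy) and not rdy
    = req and not rdy   [complement / identity]
E2: not not req and not (rdy and (rdy or sel))
    = req and not (rdy and (rdy or sel))   [double negation]
    = req and not rdy   [absorption]
Both reduce to req and not rdy, so they are equivalent.

Yes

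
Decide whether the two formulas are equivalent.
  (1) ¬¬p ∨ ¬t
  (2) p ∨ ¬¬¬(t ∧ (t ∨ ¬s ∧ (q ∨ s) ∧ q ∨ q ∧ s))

Yes

E1: ¬¬p ∨ ¬t
    = p ∨ ¬t   [double negation]
E2: p ∨ ¬¬¬(t ∧ (t ∨ ¬s ∧ (q ∨ s) ∧ q ∨ q ∧ s))
    = p ∨ ¬¬¬(t ∧ (t ∨ ¬s ∧ q ∨ q ∧ s))   [absorption]
    = p ∨ ¬¬¬(t ∧ (t ∨ q))   [distribution]
    = p ∨ ¬¬¬t   [absorption]
    = p ∨ ¬t   [double negation]
Both reduce to p ∨ ¬t, so they are equivalent.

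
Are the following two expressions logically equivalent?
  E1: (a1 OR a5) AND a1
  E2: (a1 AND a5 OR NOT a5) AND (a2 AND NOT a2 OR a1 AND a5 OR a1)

Yes

E1: (a1 OR a5) AND a1
    = a1   — absorption
E2: (a1 AND a5 OR NOT a5) AND (a2 AND NOT a2 OR a1 AND a5 OR a1)
    = (a1 AND a5 OR NOT a5) AND (a1 AND a5 OR a1)   — complement / identity
    = a1 AND a5 OR NOT a5 AND a1   — distribution
    = a1   — distribution
Both reduce to a1, so they are equivalent.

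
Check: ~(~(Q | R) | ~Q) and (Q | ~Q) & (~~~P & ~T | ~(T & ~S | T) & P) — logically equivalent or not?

E1: ~(~(Q | R) | ~Q)
    = (Q | R) & Q   — De Morgan
    = Q   — absorption
E2: (Q | ~Q) & (~~~P & ~T | ~(T & ~S | T) & P)
    = (Q | ~Q) & (~~~P & ~T | ~T & P)   — absorption
    = (Q | ~Q) & (~P & ~T | ~T & P)   — double negation
    = (Q | ~Q) & ~T   — distribution
    = ~T   — complement / identity
These differ: at P=0, Q=1, R=1, S=0, T=1, E1 = 1 but E2 = 0.

No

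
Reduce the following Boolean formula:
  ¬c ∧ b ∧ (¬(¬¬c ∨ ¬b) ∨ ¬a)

¬c ∧ b ∧ (¬(¬¬c ∨ ¬b) ∨ ¬a)
= ¬c ∧ b ∧ (¬c ∧ b ∨ ¬a)
= ¬c ∧ b

¬c ∧ b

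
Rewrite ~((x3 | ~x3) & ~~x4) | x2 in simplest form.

~x4 | x2

~((x3 | ~x3) & ~~x4) | x2
= ~~~x4 | x2   [complement / identity]
= ~x4 | x2   [double negation]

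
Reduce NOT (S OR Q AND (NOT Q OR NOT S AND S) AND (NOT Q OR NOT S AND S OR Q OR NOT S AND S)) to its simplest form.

NOT (S OR Q AND (NOT Q OR NOT S AND S) AND (NOT Q OR NOT S AND S OR Q OR NOT S AND S))
= NOT (S OR Q AND (NOT Q AND (NOT Q OR NOT S AND S OR Q) OR NOT S AND S))   (distribution)
= NOT (S OR Q AND (NOT Q AND (NOT Q OR Q) OR NOT S AND S))   (complement / identity)
= NOT (S OR Q AND NOT Q AND (NOT Q OR Q))   (complement / identity)
= NOT (S OR Q AND NOT Q)   (complement / identity)
= NOT S   (complement / identity)

NOT S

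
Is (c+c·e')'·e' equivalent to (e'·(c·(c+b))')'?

No

E1: (c+c·e')'·e'
    = c'·e'   [absorption]
E2: (e'·(c·(c+b))')'
    = e+c·(c+b)   [De Morgan]
    = e+c   [absorption]
These differ: at b=0, c=1, e=1, E1 = 0 but E2 = 1.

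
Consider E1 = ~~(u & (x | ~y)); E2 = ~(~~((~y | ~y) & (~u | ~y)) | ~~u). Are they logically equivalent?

No

E1: ~~(u & (x | ~y))
    = u & (x | ~y)   — double negation
E2: ~(~~((~y | ~y) & (~u | ~y)) | ~~u)
    = ~(~~(~y & ~u | ~y) | ~~u)   — distribution
    = ~(~~~y | ~~u)   — absorption
    = ~(~y | ~~u)   — double negation
    = y & ~u   — De Morgan
These differ: at u=1, x=1, y=0, E1 = 1 but E2 = 0.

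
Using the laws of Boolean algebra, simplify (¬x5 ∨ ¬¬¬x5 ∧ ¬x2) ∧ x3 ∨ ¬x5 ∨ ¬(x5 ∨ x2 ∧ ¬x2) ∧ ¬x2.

¬x5

(¬x5 ∨ ¬¬¬x5 ∧ ¬x2) ∧ x3 ∨ ¬x5 ∨ ¬(x5 ∨ x2 ∧ ¬x2) ∧ ¬x2
= (¬x5 ∨ ¬¬¬x5 ∧ ¬x2) ∧ x3 ∨ ¬x5 ∨ ¬x5 ∧ ¬x2   (complement / identity)
= (¬x5 ∨ ¬x5 ∧ ¬x2) ∧ x3 ∨ ¬x5 ∨ ¬x5 ∧ ¬x2   (double negation)
= ¬x5 ∨ ¬x5 ∧ ¬x2   (absorption)
= ¬x5   (absorption)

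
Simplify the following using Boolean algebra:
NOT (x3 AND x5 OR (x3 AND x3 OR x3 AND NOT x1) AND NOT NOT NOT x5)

NOT x3

NOT (x3 AND x5 OR (x3 AND x3 OR x3 AND NOT x1) AND NOT NOT NOT x5)
= NOT (x3 AND x5 OR (x3 OR x3 AND NOT x1) AND NOT NOT NOT x5)   — idempotence
= NOT (x3 AND x5 OR x3 AND NOT NOT NOT x5)   — absorption
= NOT (x3 AND x5 OR x3 AND NOT x5)   — double negation
= NOT x3   — distribution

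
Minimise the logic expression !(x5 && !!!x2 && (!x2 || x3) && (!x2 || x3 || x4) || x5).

!(x5 && !!!x2 && (!x2 || x3) && (!x2 || x3 || x4) || x5)
= !(x5 && !!!x2 && (!x2 || x3) || x5)   (absorption)
= !(x5 && !x2 && (!x2 || x3) || x5)   (double negation)
= !(x5 && !x2 || x5)   (absorption)
= !x5   (absorption)

!x5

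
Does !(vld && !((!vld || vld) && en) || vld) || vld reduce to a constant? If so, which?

yes, True

!(vld && !((!vld || vld) && en) || vld) || vld
= !(vld && !en || vld) || vld
= !vld || vld
= true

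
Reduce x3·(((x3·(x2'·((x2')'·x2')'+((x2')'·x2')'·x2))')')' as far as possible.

x3·(((x3·(x2'·((x2')'·x2')'+((x2')'·x2')'·x2))')')'
= x3·(x3·(x2'·((x2')'·x2')'+((x2')'·x2')'·x2))'
= x3·(x3·((x2')'·x2')')'
= x3·(x3·(x2'+x2))'
= x3·x3'
= 0

0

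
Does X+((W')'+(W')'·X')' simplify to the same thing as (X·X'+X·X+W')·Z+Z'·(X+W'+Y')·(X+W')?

E1: X+((W')'+(W')'·X')'
    = X+((W')')'
    = X+W'
E2: (X·X'+X·X+W')·Z+Z'·(X+W'+Y')·(X+W')
    = (X·X'+X·X+W')·Z+Z'·(X+W')
    = (X+W')·Z+Z'·(X+W')
    = X+W'
Both reduce to X+W', so they are equivalent.

Yes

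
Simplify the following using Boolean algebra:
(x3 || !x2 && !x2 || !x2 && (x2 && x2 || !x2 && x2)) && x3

x3

(x3 || !x2 && !x2 || !x2 && (x2 && x2 || !x2 && x2)) && x3
= (x3 || !x2 && !x2 || !x2 && x2) && x3   [distribution]
= (x3 || !x2) && x3   [distribution]
= x3   [absorption]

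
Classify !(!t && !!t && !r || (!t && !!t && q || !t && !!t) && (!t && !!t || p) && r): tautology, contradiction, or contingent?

tautology

!(!t && !!t && !r || (!t && !!t && q || !t && !!t) && (!t && !!t || p) && r)
= !(!t && !!t && !r || !t && !!t && (!t && !!t || p) && r)
= !(!t && !!t && !r || !t && !!t && r)
= !(!t && !!t)
= t || !t
= true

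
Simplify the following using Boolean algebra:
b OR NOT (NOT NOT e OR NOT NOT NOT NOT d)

b OR NOT (NOT NOT e OR NOT NOT NOT NOT d)
= b OR NOT (NOT NOT e OR NOT NOT d)
= b OR NOT e AND NOT d

b OR NOT e AND NOT d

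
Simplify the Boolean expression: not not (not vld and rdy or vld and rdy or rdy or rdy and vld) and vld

not not (not vld and rdy or vld and rdy or rdy or rdy and vld) and vld
= not not (rdy or rdy or rdy and vld) and vld   — distribution
= (rdy or rdy or rdy and vld) and vld   — double negation
= (rdy or rdy and vld) and vld   — idempotence
= rdy and vld   — absorption

rdy and vld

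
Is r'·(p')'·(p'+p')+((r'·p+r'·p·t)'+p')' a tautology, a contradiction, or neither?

neither

r'·(p')'·(p'+p')+((r'·p+r'·p·t)'+p')'
= r'·(p')'·(p'+p')+((r'·p)'+p')'
= r'·p·(p'+p')+((r'·p)'+p')'
= r'·p·p'+((r'·p)'+p')'
= r'·p·p'+r'·p·p
= r'·p
This depends on p, r, so it is not a constant.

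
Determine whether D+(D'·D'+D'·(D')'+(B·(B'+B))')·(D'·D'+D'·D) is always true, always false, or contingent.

always true

D+(D'·D'+D'·(D')'+(B·(B'+B))')·(D'·D'+D'·D)
= D+(D'·D'+D'·(D')'+B')·(D'·D'+D'·D)
= D+(D'·D'+D'·D+B')·(D'·D'+D'·D)
= D+D'·D'+D'·D
= D+D'
= 1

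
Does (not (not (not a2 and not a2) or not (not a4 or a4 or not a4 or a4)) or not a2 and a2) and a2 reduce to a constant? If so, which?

yes, False

(not (not (not a2 and not a2) or not (not a4 or a4 or not a4 or a4)) or not a2 and a2) and a2
= (not a2 and not a2 and (not a4 or a4 or not a4 or a4) or not a2 and a2) and a2   [De Morgan]
= (not a2 and not a2 and (not a4 or a4) or not a2 and a2) and a2   [idempotence]
= (not a2 and not a2 or not a2 and a2) and a2   [complement / identity]
= not a2 and a2   [distribution]
= False   [complement]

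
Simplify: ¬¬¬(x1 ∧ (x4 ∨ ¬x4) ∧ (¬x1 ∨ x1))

¬x1

¬¬¬(x1 ∧ (x4 ∨ ¬x4) ∧ (¬x1 ∨ x1))
= ¬(x1 ∧ (x4 ∨ ¬x4) ∧ (¬x1 ∨ x1))
= ¬(x1 ∧ (¬x1 ∨ x1))
= ¬x1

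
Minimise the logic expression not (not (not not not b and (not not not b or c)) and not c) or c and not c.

not (not (not not not b and (not not not b or c)) and not c) or c and not c
= not not not b and (not not not b or c) or c or c and not c   — De Morgan
= not not not b and (not not not b or c) or c   — complement / identity
= not not not b or c   — absorption
= not b or c   — double negation

not b or c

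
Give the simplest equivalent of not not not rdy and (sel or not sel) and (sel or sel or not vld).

not rdy and (sel or not vld)

not not not rdy and (sel or not sel) and (sel or sel or not vld)
= not not not rdy and (sel or not sel) and (sel or not vld)   [idempotence]
= not not not rdy and (sel or not vld)   [complement / identity]
= not rdy and (sel or not vld)   [double negation]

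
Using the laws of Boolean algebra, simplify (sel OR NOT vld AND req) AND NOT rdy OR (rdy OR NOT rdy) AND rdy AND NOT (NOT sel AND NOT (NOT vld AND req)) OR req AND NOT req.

(sel OR NOT vld AND req) AND NOT rdy OR (rdy OR NOT rdy) AND rdy AND NOT (NOT sel AND NOT (NOT vld AND req)) OR req AND NOT req
= (sel OR NOT vld AND req) AND NOT rdy OR (rdy OR NOT rdy) AND rdy AND NOT (NOT sel AND NOT (NOT vld AND req))
= (sel OR NOT vld AND req) AND NOT rdy OR (rdy OR NOT rdy) AND rdy AND (sel OR NOT vld AND req)
= (sel OR NOT vld AND req) AND NOT rdy OR rdy AND (sel OR NOT vld AND req)
= sel OR NOT vld AND req

sel OR NOT vld AND req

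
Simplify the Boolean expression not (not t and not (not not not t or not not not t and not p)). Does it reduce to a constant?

not (not t and not (not not not t or not not not t and not p))
= not (not t and not not not not t)   — absorption
= not (not t and not not t)   — double negation
= t or not t   — De Morgan
= True   — complement

True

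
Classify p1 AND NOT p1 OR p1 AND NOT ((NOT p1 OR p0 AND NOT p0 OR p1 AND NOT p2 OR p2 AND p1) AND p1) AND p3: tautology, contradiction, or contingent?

contradiction

p1 AND NOT p1 OR p1 AND NOT ((NOT p1 OR p0 AND NOT p0 OR p1 AND NOT p2 OR p2 AND p1) AND p1) AND p3
= p1 AND NOT p1 OR p1 AND NOT ((NOT p1 OR p1 AND NOT p2 OR p2 AND p1) AND p1) AND p3   — complement / identity
= p1 AND NOT p1 OR p1 AND NOT ((NOT p1 OR p1) AND p1) AND p3   — distribution
= p1 AND NOT p1 OR p1 AND NOT p1 AND p3   — complement / identity
= p1 AND NOT p1   — absorption
= FALSE   — complement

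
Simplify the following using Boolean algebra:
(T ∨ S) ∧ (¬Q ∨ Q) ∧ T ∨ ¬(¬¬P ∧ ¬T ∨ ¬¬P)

T ∨ ¬P

(T ∨ S) ∧ (¬Q ∨ Q) ∧ T ∨ ¬(¬¬P ∧ ¬T ∨ ¬¬P)
= (T ∨ S) ∧ T ∨ ¬(¬¬P ∧ ¬T ∨ ¬¬P)
= T ∨ ¬(¬¬P ∧ ¬T ∨ ¬¬P)
= T ∨ ¬¬¬P
= T ∨ ¬P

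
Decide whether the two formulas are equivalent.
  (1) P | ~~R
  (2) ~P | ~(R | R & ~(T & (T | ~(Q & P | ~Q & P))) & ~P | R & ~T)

E1: P | ~~R
    = P | R   (double negation)
E2: ~P | ~(R | R & ~(T & (T | ~(Q & P | ~Q & P))) & ~P | R & ~T)
    = ~P | ~(R | R & ~(T & (T | ~P)) & ~P | R & ~T)   (distribution)
    = ~P | ~(R | R & ~T & ~P | R & ~T)   (absorption)
    = ~P | ~(R | R & ~T)   (absorption)
    = ~P | ~R   (absorption)
These differ: at P=1, Q=0, R=1, T=0, E1 = 1 but E2 = 0.

No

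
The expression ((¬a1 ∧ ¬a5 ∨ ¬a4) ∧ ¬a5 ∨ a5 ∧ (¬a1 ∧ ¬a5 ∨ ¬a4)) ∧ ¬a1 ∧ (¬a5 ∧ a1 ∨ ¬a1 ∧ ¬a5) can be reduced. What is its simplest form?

¬a1 ∧ ¬a5

((¬a1 ∧ ¬a5 ∨ ¬a4) ∧ ¬a5 ∨ a5 ∧ (¬a1 ∧ ¬a5 ∨ ¬a4)) ∧ ¬a1 ∧ (¬a5 ∧ a1 ∨ ¬a1 ∧ ¬a5)
= (¬a1 ∧ ¬a5 ∨ ¬a4) ∧ ¬a1 ∧ (¬a5 ∧ a1 ∨ ¬a1 ∧ ¬a5)   (distribution)
= (¬a1 ∧ ¬a5 ∨ ¬a4) ∧ ¬a1 ∧ ¬a5   (distribution)
= ¬a1 ∧ ¬a5   (absorption)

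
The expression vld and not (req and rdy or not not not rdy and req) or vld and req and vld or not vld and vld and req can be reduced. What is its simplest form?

vld

vld and not (req and rdy or not not not rdy and req) or vld and req and vld or not vld and vld and req
= vld and not (req and rdy or not not not rdy and req) or vld and req   [distribution]
= vld and not (req and rdy or not rdy and req) or vld and req   [double negation]
= vld and not req or vld and req   [distribution]
= vld   [distribution]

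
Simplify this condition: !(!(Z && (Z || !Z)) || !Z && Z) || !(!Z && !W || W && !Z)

!(!(Z && (Z || !Z)) || !Z && Z) || !(!Z && !W || W && !Z)
= !(!(Z && (Z || !Z)) || !Z && Z) || !!Z   — distribution
= !(!Z || !Z && Z) || !!Z   — complement / identity
= !!Z || !!Z   — complement / identity
= !!Z   — idempotence
= Z   — double negation

Z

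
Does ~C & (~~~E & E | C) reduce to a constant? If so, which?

yes, False

~C & (~~~E & E | C)
= ~C & (~E & E | C)   [double negation]
= ~C & C   [complement / identity]
= 0   [complement]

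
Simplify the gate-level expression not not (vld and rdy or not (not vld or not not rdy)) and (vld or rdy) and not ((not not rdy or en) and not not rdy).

not not (vld and rdy or not (not vld or not not rdy)) and (vld or rdy) and not ((not not rdy or en) and not not rdy)
= not not (vld and rdy or not (not vld or not not rdy)) and (vld or rdy) and not not not rdy   (absorption)
= not not (vld and rdy or vld and not rdy) and (vld or rdy) and not not not rdy   (De Morgan)
= (vld and rdy or vld and not rdy) and (vld or rdy) and not not not rdy   (double negation)
= vld and (vld or rdy) and not not not rdy   (distribution)
= vld and (vld or rdy) and not rdy   (double negation)
= vld and not rdy   (absorption)

vld and not rdy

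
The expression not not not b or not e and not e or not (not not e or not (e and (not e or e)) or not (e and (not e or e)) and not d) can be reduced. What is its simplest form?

not b or not e

not not not b or not e and not e or not (not not e or not (e and (not e or e)) or not (e and (not e or e)) and not d)
= not not not b or not e and not e or not (not not e or not (e and (not e or e)))   (absorption)
= not not not b or not e and not e or not e and e and (not e or e)   (De Morgan)
= not not not b or not e and not e or not e and e   (complement / identity)
= not not not b or not e   (distribution)
= not b or not e   (double negation)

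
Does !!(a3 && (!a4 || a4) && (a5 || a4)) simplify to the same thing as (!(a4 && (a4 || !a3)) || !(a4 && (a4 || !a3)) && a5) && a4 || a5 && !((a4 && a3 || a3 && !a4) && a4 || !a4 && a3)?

No

E1: !!(a3 && (!a4 || a4) && (a5 || a4))
    = !!(a3 && (a5 || a4))
    = a3 && (a5 || a4)
E2: (!(a4 && (a4 || !a3)) || !(a4 && (a4 || !a3)) && a5) && a4 || a5 && !((a4 && a3 || a3 && !a4) && a4 || !a4 && a3)
    = !(a4 && (a4 || !a3)) && a4 || a5 && !((a4 && a3 || a3 && !a4) && a4 || !a4 && a3)
    = !(a4 && (a4 || !a3)) && a4 || a5 && !(a3 && a4 || !a4 && a3)
    = !(a4 && (a4 || !a3)) && a4 || a5 && !a3
    = !a4 && a4 || a5 && !a3
    = a5 && !a3
These differ: at a3=0, a4=1, a5=1, E1 = 0 but E2 = 1.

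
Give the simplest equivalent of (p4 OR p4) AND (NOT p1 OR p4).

(p4 OR p4) AND (NOT p1 OR p4)
= p4 AND NOT p1 OR p4
= p4

p4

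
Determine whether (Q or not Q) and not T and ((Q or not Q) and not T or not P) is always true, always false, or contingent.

contingent

(Q or not Q) and not T and ((Q or not Q) and not T or not P)
= (Q or not Q) and not T   (absorption)
= not T   (complement / identity)
This depends on T, so it is not a constant.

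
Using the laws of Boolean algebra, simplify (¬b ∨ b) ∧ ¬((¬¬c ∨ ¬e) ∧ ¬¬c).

(¬b ∨ b) ∧ ¬((¬¬c ∨ ¬e) ∧ ¬¬c)
= (¬b ∨ b) ∧ ¬¬¬c
= ¬¬¬c
= ¬c

¬c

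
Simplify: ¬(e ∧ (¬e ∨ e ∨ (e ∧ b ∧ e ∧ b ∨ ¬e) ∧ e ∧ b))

¬e

¬(e ∧ (¬e ∨ e ∨ (e ∧ b ∧ e ∧ b ∨ ¬e) ∧ e ∧ b))
= ¬(e ∧ (¬e ∨ e ∨ (e ∧ b ∨ ¬e) ∧ e ∧ b))   — idempotence
= ¬(e ∧ (¬e ∨ e ∨ e ∧ b))   — absorption
= ¬(e ∧ (¬e ∨ e))   — absorption
= ¬e   — complement / identity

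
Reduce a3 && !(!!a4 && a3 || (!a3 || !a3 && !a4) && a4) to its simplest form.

a3 && !a4

a3 && !(!!a4 && a3 || (!a3 || !a3 && !a4) && a4)
= a3 && !(!!a4 && a3 || !a3 && a4)   (absorption)
= a3 && !(a4 && a3 || !a3 && a4)   (double negation)
= a3 && !a4   (distribution)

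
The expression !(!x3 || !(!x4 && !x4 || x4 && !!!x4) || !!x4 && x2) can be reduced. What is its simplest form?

x3 && !x4

!(!x3 || !(!x4 && !x4 || x4 && !!!x4) || !!x4 && x2)
= !(!x3 || !(!x4 && !x4 || x4 && !x4) || !!x4 && x2)   [double negation]
= !(!x3 || !!x4 || !!x4 && x2)   [distribution]
= !(!x3 || !!x4)   [absorption]
= x3 && !x4   [De Morgan]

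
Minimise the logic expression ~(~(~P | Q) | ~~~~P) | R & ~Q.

~(~(~P | Q) | ~~~~P) | R & ~Q
= ~(~(~P | Q) | ~~P) | R & ~Q   (double negation)
= (~P | Q) & ~P | R & ~Q   (De Morgan)
= ~P | R & ~Q   (absorption)

~P | R & ~Q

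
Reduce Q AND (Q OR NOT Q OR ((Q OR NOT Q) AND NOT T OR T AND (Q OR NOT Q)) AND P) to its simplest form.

Q

Q AND (Q OR NOT Q OR ((Q OR NOT Q) AND NOT T OR T AND (Q OR NOT Q)) AND P)
= Q AND (Q OR NOT Q OR (Q OR NOT Q) AND P)   (distribution)
= Q AND (Q OR NOT Q)   (absorption)
= Q   (complement / identity)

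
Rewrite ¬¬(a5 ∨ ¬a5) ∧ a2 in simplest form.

¬¬(a5 ∨ ¬a5) ∧ a2
= (a5 ∨ ¬a5) ∧ a2
= a2

a2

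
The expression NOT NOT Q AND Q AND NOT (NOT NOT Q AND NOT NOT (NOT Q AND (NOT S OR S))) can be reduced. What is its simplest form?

NOT NOT Q AND Q AND NOT (NOT NOT Q AND NOT NOT (NOT Q AND (NOT S OR S)))
= NOT NOT Q AND Q AND NOT (NOT NOT Q AND NOT NOT NOT Q)
= Q AND Q AND NOT (NOT NOT Q AND NOT NOT NOT Q)
= Q AND Q AND (NOT Q OR NOT NOT Q)
= Q AND (NOT Q OR NOT NOT Q)
= Q AND (NOT Q OR Q)
= Q

Q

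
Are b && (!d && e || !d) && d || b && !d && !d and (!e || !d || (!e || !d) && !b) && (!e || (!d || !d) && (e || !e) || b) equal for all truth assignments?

No

E1: b && (!d && e || !d) && d || b && !d && !d
    = b && !d && d || b && !d && !d   — absorption
    = b && !d   — distribution
E2: (!e || !d || (!e || !d) && !b) && (!e || (!d || !d) && (e || !e) || b)
    = (!e || !d || (!e || !d) && !b) && (!e || !d || !d || b)   — complement / identity
    = (!e || !d || (!e || !d) && !b) && (!e || !d || b)   — idempotence
    = (!e || !d) && (!e || !d || b)   — absorption
    = !e || !d   — absorption
These differ: at b=0, d=1, e=0, E1 = 0 but E2 = 1.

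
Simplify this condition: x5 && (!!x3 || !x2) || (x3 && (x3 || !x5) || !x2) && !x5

x3 || !x2

x5 && (!!x3 || !x2) || (x3 && (x3 || !x5) || !x2) && !x5
= x5 && (!!x3 || !x2) || (x3 || !x2) && !x5
= x5 && (x3 || !x2) || (x3 || !x2) && !x5
= (x5 || !x5) && (x3 || !x2)
= x3 || !x2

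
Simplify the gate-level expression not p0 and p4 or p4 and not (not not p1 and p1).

not p0 and p4 or p4 and not (not not p1 and p1)
= not p0 and p4 or p4 and not (p1 and p1)
= not p0 and p4 or p4 and not p1
= (not p0 or not p1) and p4

(not p0 or not p1) and p4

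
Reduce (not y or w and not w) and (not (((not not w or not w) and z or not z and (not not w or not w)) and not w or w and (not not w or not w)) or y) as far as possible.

False

(not y or w and not w) and (not (((not not w or not w) and z or not z and (not not w or not w)) and not w or w and (not not w or not w)) or y)
= (not y or w and not w) and (not ((not not w or not w) and not w or w and (not not w or not w)) or y)   (distribution)
= not y and (not ((not not w or not w) and not w or w and (not not w or not w)) or y)   (complement / identity)
= not y and (not (not not w or not w) or y)   (distribution)
= not y and (not w and w or y)   (De Morgan)
= not y and y   (complement / identity)
= False   (complement)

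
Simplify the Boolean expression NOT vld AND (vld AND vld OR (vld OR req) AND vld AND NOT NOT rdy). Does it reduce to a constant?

FALSE

NOT vld AND (vld AND vld OR (vld OR req) AND vld AND NOT NOT rdy)
= NOT vld AND (vld AND vld OR vld AND NOT NOT rdy)   (absorption)
= NOT vld AND vld AND (vld OR NOT NOT rdy)   (distribution)
= NOT vld AND vld AND (vld OR rdy)   (double negation)
= NOT vld AND vld   (absorption)
= FALSE   (complement)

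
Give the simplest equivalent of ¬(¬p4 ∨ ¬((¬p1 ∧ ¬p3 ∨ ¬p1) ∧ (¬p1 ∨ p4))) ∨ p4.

¬(¬p4 ∨ ¬((¬p1 ∧ ¬p3 ∨ ¬p1) ∧ (¬p1 ∨ p4))) ∨ p4
= ¬(¬p4 ∨ ¬(¬p1 ∧ (¬p1 ∨ p4))) ∨ p4   (absorption)
= ¬(¬p4 ∨ ¬¬p1) ∨ p4   (absorption)
= p4 ∧ ¬p1 ∨ p4   (De Morgan)
= p4   (absorption)

p4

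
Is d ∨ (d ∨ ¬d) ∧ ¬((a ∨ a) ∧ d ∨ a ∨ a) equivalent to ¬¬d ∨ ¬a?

E1: d ∨ (d ∨ ¬d) ∧ ¬((a ∨ a) ∧ d ∨ a ∨ a)
    = d ∨ ¬((a ∨ a) ∧ d ∨ a ∨ a)   (complement / identity)
    = d ∨ ¬(a ∨ a)   (absorption)
    = d ∨ ¬a   (idempotence)
E2: ¬¬d ∨ ¬a
    = d ∨ ¬a   (double negation)
Both reduce to d ∨ ¬a, so they are equivalent.

Yes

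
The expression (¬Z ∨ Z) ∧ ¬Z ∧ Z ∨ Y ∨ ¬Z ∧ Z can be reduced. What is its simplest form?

Y

(¬Z ∨ Z) ∧ ¬Z ∧ Z ∨ Y ∨ ¬Z ∧ Z
= (¬Z ∨ Z) ∧ ¬Z ∧ Z ∨ Y   — complement / identity
= ¬Z ∧ Z ∨ Y   — complement / identity
= Y   — complement / identity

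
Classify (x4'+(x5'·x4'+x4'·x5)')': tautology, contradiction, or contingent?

contradiction

(x4'+(x5'·x4'+x4'·x5)')'
= (x4'+(x4'·(x5'+x5))')'   (distribution)
= x4·x4'·(x5'+x5)   (De Morgan)
= x4·x4'   (complement / identity)
= 0   (complement)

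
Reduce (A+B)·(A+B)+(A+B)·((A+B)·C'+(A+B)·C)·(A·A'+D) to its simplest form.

(A+B)·(A+B)+(A+B)·((A+B)·C'+(A+B)·C)·(A·A'+D)
= (A+B)·(A+B)+(A+B)·((A+B)·C'+(A+B)·C)·D
= (A+B)·(A+B)+(A+B)·(A+B)·D
= (A+B)·(A+B)
= A+B

A+B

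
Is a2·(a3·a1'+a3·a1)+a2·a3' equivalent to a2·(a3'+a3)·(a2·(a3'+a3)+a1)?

E1: a2·(a3·a1'+a3·a1)+a2·a3'
    = a2·a3+a2·a3'   (distribution)
    = a2   (distribution)
E2: a2·(a3'+a3)·(a2·(a3'+a3)+a1)
    = a2·(a3'+a3)   (absorption)
    = a2   (complement / identity)
Both reduce to a2, so they are equivalent.

Yes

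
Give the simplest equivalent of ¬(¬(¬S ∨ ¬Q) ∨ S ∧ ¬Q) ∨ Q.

¬S ∨ Q

¬(¬(¬S ∨ ¬Q) ∨ S ∧ ¬Q) ∨ Q
= ¬(S ∧ Q ∨ S ∧ ¬Q) ∨ Q
= ¬S ∨ Q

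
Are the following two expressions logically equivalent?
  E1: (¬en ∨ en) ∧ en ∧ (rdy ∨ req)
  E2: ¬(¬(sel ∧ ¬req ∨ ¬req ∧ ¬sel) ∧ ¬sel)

No

E1: (¬en ∨ en) ∧ en ∧ (rdy ∨ req)
    = en ∧ (rdy ∨ req)   — complement / identity
E2: ¬(¬(sel ∧ ¬req ∨ ¬req ∧ ¬sel) ∧ ¬sel)
    = ¬(¬¬req ∧ ¬sel)   — distribution
    = ¬req ∨ sel   — De Morgan
These differ: at en=0, rdy=0, req=0, sel=0, E1 = 0 but E2 = 1.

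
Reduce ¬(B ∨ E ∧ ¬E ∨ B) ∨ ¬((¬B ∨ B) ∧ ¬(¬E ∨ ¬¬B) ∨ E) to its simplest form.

¬B ∨ ¬E

¬(B ∨ E ∧ ¬E ∨ B) ∨ ¬((¬B ∨ B) ∧ ¬(¬E ∨ ¬¬B) ∨ E)
= ¬(B ∨ B) ∨ ¬((¬B ∨ B) ∧ ¬(¬E ∨ ¬¬B) ∨ E)
= ¬(B ∨ B) ∨ ¬(¬(¬E ∨ ¬¬B) ∨ E)
= ¬(B ∨ B) ∨ ¬(E ∧ ¬B ∨ E)
= ¬B ∨ ¬(E ∧ ¬B ∨ E)
= ¬B ∨ ¬E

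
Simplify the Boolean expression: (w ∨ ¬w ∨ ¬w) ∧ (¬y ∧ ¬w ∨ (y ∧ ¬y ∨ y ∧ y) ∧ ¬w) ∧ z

(w ∨ ¬w ∨ ¬w) ∧ (¬y ∧ ¬w ∨ (y ∧ ¬y ∨ y ∧ y) ∧ ¬w) ∧ z
= (w ∨ ¬w) ∧ (¬y ∧ ¬w ∨ (y ∧ ¬y ∨ y ∧ y) ∧ ¬w) ∧ z   — idempotence
= (w ∨ ¬w) ∧ (¬y ∧ ¬w ∨ y ∧ ¬w) ∧ z   — distribution
= (¬y ∧ ¬w ∨ y ∧ ¬w) ∧ z   — complement / identity
= ¬w ∧ z   — distribution

¬w ∧ z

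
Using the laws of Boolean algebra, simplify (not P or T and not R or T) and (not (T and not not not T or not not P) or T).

not P or T

(not P or T and not R or T) and (not (T and not not not T or not not P) or T)
= (not P or T and not R or T) and (not (T and not not not T or P) or T)   [double negation]
= (not P or T and not R or T) and (not (T and not T or P) or T)   [double negation]
= (not P or T) and (not (T and not T or P) or T)   [absorption]
= (not P or T) and (not P or T)   [complement / identity]
= not P or T   [idempotence]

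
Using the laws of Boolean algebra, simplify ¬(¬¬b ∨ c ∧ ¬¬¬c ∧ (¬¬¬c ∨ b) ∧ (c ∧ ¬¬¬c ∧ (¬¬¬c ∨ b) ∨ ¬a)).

¬b

¬(¬¬b ∨ c ∧ ¬¬¬c ∧ (¬¬¬c ∨ b) ∧ (c ∧ ¬¬¬c ∧ (¬¬¬c ∨ b) ∨ ¬a))
= ¬(¬¬b ∨ c ∧ ¬¬¬c ∧ (¬¬¬c ∨ b))
= ¬(¬¬b ∨ c ∧ ¬¬¬c)
= ¬(¬¬b ∨ c ∧ ¬c)
= ¬¬¬b
= ¬b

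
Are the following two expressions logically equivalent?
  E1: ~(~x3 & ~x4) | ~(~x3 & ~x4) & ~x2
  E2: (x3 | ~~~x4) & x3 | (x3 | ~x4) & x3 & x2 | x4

Yes

E1: ~(~x3 & ~x4) | ~(~x3 & ~x4) & ~x2
    = ~(~x3 & ~x4)   — absorption
    = x3 | x4   — De Morgan
E2: (x3 | ~~~x4) & x3 | (x3 | ~x4) & x3 & x2 | x4
    = (x3 | ~x4) & x3 | (x3 | ~x4) & x3 & x2 | x4   — double negation
    = (x3 | ~x4) & x3 | x4   — absorption
    = x3 | x4   — absorption
Both reduce to x3 | x4, so they are equivalent.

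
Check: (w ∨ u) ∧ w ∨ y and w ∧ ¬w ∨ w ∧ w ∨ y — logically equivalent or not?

Yes

E1: (w ∨ u) ∧ w ∨ y
    = w ∨ y   [absorption]
E2: w ∧ ¬w ∨ w ∧ w ∨ y
    = w ∨ y   [distribution]
Both reduce to w ∨ y, so they are equivalent.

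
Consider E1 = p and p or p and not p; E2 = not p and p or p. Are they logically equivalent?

Yes

E1: p and p or p and not p
    = p   (distribution)
E2: not p and p or p
    = p   (complement / identity)
Both reduce to p, so they are equivalent.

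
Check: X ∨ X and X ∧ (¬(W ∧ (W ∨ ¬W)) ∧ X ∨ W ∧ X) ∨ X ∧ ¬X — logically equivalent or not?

Yes

E1: X ∨ X
    = X   [idempotence]
E2: X ∧ (¬(W ∧ (W ∨ ¬W)) ∧ X ∨ W ∧ X) ∨ X ∧ ¬X
    = X ∧ (¬W ∧ X ∨ W ∧ X) ∨ X ∧ ¬X   [complement / identity]
    = X ∧ X ∨ X ∧ ¬X   [distribution]
    = X   [distribution]
Both reduce to X, so they are equivalent.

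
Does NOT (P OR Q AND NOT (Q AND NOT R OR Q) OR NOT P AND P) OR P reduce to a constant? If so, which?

yes, True

NOT (P OR Q AND NOT (Q AND NOT R OR Q) OR NOT P AND P) OR P
= NOT (P OR Q AND NOT Q OR NOT P AND P) OR P   (absorption)
= NOT (P OR Q AND NOT Q) OR P   (complement / identity)
= NOT P OR P   (complement / identity)
= TRUE   (complement)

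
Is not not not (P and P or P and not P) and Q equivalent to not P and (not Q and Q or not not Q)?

Yes

E1: not not not (P and P or P and not P) and Q
    = not not not P and Q   — distribution
    = not P and Q   — double negation
E2: not P and (not Q and Q or not not Q)
    = not P and not not Q   — complement / identity
    = not P and Q   — double negation
Both reduce to not P and Q, so they are equivalent.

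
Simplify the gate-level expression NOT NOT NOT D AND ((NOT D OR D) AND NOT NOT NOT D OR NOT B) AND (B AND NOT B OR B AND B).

NOT NOT NOT D AND ((NOT D OR D) AND NOT NOT NOT D OR NOT B) AND (B AND NOT B OR B AND B)
= NOT NOT NOT D AND (NOT NOT NOT D OR NOT B) AND (B AND NOT B OR B AND B)
= NOT NOT NOT D AND (B AND NOT B OR B AND B)
= NOT D AND (B AND NOT B OR B AND B)
= NOT D AND B

NOT D AND B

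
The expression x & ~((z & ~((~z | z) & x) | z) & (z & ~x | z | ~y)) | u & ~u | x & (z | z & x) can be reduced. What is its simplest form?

x

x & ~((z & ~((~z | z) & x) | z) & (z & ~x | z | ~y)) | u & ~u | x & (z | z & x)
= x & ~((z & ~((~z | z) & x) | z) & (z & ~x | z | ~y)) | x & (z | z & x)
= x & ~((z & ~x | z) & (z & ~x | z | ~y)) | x & (z | z & x)
= x & ~(z & ~x | z) | x & (z | z & x)
= x & ~(z & ~x | z) | x & z
= x & ~z | x & z
= x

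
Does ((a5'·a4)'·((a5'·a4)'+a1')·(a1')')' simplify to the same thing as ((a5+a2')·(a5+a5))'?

E1: ((a5'·a4)'·((a5'·a4)'+a1')·(a1')')'
    = ((a5'·a4)'·(a1')')'   [absorption]
    = a5'·a4+a1'   [De Morgan]
E2: ((a5+a2')·(a5+a5))'
    = ((a5+a2')·a5)'   [idempotence]
    = a5'   [absorption]
These differ: at a1=0, a2=1, a4=0, a5=1, E1 = 1 but E2 = 0.

No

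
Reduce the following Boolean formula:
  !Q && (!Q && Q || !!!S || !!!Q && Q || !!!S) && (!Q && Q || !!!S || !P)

!Q && !S

!Q && (!Q && Q || !!!S || !!!Q && Q || !!!S) && (!Q && Q || !!!S || !P)
= !Q && (!Q && Q || !!!S || !Q && Q || !!!S) && (!Q && Q || !!!S || !P)
= !Q && (!Q && Q || !!!S) && (!Q && Q || !!!S || !P)
= !Q && (!Q && Q || !!!S)
= !Q && (!Q && Q || !S)
= !Q && !S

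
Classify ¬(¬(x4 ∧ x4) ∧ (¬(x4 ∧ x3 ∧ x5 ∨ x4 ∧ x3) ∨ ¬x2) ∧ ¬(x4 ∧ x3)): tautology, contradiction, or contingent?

contingent

¬(¬(x4 ∧ x4) ∧ (¬(x4 ∧ x3 ∧ x5 ∨ x4 ∧ x3) ∨ ¬x2) ∧ ¬(x4 ∧ x3))
= ¬(¬(x4 ∧ x4) ∧ (¬(x4 ∧ x3) ∨ ¬x2) ∧ ¬(x4 ∧ x3))   (absorption)
= ¬(¬(x4 ∧ x4) ∧ ¬(x4 ∧ x3))   (absorption)
= x4 ∧ x4 ∨ x4 ∧ x3   (De Morgan)
= (x4 ∨ x3) ∧ x4   (distribution)
= x4   (absorption)
This depends on x4, so it is not a constant.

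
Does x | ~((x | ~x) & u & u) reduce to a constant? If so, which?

x | ~((x | ~x) & u & u)
= x | ~(u & u)   [complement / identity]
= x | ~u   [idempotence]
This depends on u, x, so it is not a constant.

no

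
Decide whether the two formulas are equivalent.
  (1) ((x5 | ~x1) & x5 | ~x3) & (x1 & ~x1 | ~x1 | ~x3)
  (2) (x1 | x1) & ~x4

E1: ((x5 | ~x1) & x5 | ~x3) & (x1 & ~x1 | ~x1 | ~x3)
    = (x5 | ~x3) & (x1 & ~x1 | ~x1 | ~x3)
    = (x5 | ~x3) & (~x1 | ~x3)
    = x5 & ~x1 | ~x3
E2: (x1 | x1) & ~x4
    = x1 & ~x4
These differ: at x1=0, x3=0, x4=1, x5=1, E1 = 1 but E2 = 0.

No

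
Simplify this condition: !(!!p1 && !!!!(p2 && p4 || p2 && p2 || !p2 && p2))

!(!!p1 && !!!!(p2 && p4 || p2 && p2 || !p2 && p2))
= !(!!p1 && !!(p2 && p4 || p2 && p2 || !p2 && p2))   (double negation)
= !(!!p1 && !!(p2 && p4 || p2))   (distribution)
= !p1 || !(p2 && p4 || p2)   (De Morgan)
= !p1 || !p2   (absorption)

!p1 || !p2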